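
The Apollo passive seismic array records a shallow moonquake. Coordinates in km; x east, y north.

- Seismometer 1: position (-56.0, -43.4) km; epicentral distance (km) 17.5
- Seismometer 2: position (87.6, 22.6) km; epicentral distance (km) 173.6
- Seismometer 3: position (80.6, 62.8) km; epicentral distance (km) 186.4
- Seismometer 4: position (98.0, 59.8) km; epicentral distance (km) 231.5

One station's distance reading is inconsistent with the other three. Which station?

Seismometer 4

Solve using three stations at a time. Using Seismometer 1, Seismometer 2, Seismometer 3 (subtract circle equations pairwise → linear system) gives (x, y) ≈ (-73.5, -42.1).
Distances from that point to each station vs reported:
  Seismometer 1: calculated 17.6 vs reported 17.5 → residual 0.1 km
  Seismometer 2: calculated 173.6 vs reported 173.6 → residual 0.0 km
  Seismometer 3: calculated 186.4 vs reported 186.4 → residual 0.0 km
  Seismometer 4: calculated 199.5 vs reported 231.5 → residual 32.0 km
Seismometer 1, Seismometer 2, Seismometer 3 are mutually consistent (residuals ≈ 0); Seismometer 4 is off by 32.0 km.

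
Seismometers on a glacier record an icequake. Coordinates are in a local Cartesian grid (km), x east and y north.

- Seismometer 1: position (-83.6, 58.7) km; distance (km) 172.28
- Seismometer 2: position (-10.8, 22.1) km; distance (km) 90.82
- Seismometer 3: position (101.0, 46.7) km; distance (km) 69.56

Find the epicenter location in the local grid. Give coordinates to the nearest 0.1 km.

(71.5, -16.3)

Circle about each station: (x + 83.6)² + (y − 58.7)² = 172.28²; (x + 10.8)² + (y − 22.1)² = 90.82²; (x − 101.0)² + (y − 46.7)² = 69.56².
Subtracting pairs of circle equations eliminates x²+y² and gives linear equations (the radical axes):
145.6 x − 73.2 y = 11602.53
369.2 x − 24.0 y = 26789.04
Solving the 2×2 system: x ≈ 71.5, y ≈ -16.3 km.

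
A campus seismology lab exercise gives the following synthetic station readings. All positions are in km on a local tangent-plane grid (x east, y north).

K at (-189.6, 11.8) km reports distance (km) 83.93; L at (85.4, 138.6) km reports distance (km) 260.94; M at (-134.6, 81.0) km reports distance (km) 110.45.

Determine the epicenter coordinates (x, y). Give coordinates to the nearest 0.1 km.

Circle about each station: (x + 189.6)² + (y − 11.8)² = 83.93²; (x − 85.4)² + (y − 138.6)² = 260.94²; (x + 134.6)² + (y − 81.0)² = 110.45².
Subtracting pairs of circle equations eliminates x²+y² and gives linear equations (the radical axes):
550.0 x + 253.6 y = -70629.72
110.0 x + 138.4 y = -16564.20
Solving the 2×2 system: x ≈ -115.6, y ≈ -27.8 km.

-115.6 km east, -27.8 km north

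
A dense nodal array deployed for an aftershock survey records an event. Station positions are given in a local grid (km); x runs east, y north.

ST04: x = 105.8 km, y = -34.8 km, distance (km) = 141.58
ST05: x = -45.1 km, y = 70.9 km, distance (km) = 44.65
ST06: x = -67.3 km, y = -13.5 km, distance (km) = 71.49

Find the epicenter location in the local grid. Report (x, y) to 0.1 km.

-16.4 km east, 36.7 km north

Circle about each station: (x − 105.8)² + (y + 34.8)² = 141.58²; (x + 45.1)² + (y − 70.9)² = 44.65²; (x + 67.3)² + (y + 13.5)² = 71.49².
Subtracting the ST04 equation from the ST05 and ST06 equations removes the quadratic terms:
-301.8 x + 211.4 y = 12707.41
-346.2 x + 42.6 y = 7240.94
Solving the 2×2 system: x ≈ -16.4, y ≈ 36.7 km.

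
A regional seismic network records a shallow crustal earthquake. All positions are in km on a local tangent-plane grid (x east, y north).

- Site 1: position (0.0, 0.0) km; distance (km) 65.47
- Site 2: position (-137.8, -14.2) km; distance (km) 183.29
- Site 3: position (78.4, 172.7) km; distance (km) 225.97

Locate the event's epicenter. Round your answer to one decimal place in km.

Circle about each station: x² + y² = 65.47²; (x + 137.8)² + (y + 14.2)² = 183.29²; (x − 78.4)² + (y − 172.7)² = 225.97².
Subtracting pairs of circle equations eliminates x²+y² and gives linear equations (the radical axes):
-275.6 x − 28.4 y = -10118.42
156.8 x + 345.4 y = -10804.27
Solving the 2×2 system: x ≈ 41.9, y ≈ -50.3 km.
Check against Site 1 (with the unrounded x, y): √(x²+y²) = 65.46 ≈ 65.47 km. ✓

(41.9, -50.3)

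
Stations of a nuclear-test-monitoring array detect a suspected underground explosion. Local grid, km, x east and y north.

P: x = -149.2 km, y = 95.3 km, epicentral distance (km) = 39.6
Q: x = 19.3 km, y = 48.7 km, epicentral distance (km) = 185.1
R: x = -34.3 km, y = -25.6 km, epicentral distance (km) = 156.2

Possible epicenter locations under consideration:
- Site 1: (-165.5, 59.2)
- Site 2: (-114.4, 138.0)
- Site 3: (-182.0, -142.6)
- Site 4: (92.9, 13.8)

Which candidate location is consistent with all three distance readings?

Site 1

For each candidate, compare |candidate − station| to the reported distance:
Site 1: residuals P 0.0, Q 0.0, R 0.0 → max 0.0 km
Site 2: residuals P 15.5, Q 24.3, R 26.0 → max 26.0 km
Site 3: residuals P 200.6, Q 92.6, R 32.2 → max 200.6 km
Site 4: residuals P 215.8, Q 103.6, R 23.0 → max 215.8 km
Only Site 1 has all residuals ≈ 0.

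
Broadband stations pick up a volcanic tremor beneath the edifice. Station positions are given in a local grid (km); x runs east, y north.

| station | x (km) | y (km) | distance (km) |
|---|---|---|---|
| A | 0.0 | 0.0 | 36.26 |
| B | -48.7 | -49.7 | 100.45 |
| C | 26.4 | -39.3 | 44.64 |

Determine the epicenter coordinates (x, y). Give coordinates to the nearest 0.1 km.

(36.0, 4.3)

Circle about each station: x² + y² = 36.26²; (x + 48.7)² + (y + 49.7)² = 100.45²; (x − 26.4)² + (y + 39.3)² = 44.64².
Subtracting the A equation from the B and C equations removes the quadratic terms:
-97.4 x − 99.4 y = -3933.63
52.8 x − 78.6 y = 1563.51
Solving the 2×2 system: x ≈ 36.0, y ≈ 4.3 km.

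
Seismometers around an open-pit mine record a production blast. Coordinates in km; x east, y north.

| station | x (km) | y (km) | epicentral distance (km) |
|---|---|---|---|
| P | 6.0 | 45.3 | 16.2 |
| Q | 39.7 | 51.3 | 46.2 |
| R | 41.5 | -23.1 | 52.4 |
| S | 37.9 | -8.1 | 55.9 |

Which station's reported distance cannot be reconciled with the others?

Solve using three stations at a time. Using P, Q, S (subtract circle equations pairwise → linear system) gives (x, y) ≈ (-1.9, 31.2).
Distances from that point to each station vs reported:
  P: calculated 16.2 vs reported 16.2 → residual 0.0 km
  Q: calculated 46.2 vs reported 46.2 → residual 0.0 km
  R: calculated 69.5 vs reported 52.4 → residual 17.1 km
  S: calculated 55.9 vs reported 55.9 → residual 0.0 km
P, Q, S are mutually consistent (residuals ≈ 0); R is off by 17.1 km.

R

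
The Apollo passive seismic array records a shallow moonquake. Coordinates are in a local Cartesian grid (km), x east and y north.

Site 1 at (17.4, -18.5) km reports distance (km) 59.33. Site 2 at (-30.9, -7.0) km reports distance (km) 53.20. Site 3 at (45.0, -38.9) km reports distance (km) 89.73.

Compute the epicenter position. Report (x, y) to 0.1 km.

x ≈ -1.9 km, y ≈ 37.6 km

Circle about each station: (x − 17.4)² + (y + 18.5)² = 59.33²; (x + 30.9)² + (y + 7.0)² = 53.20²; (x − 45.0)² + (y + 38.9)² = 89.73².
Subtracting pairs of circle equations eliminates x²+y² and gives linear equations (the radical axes):
-96.6 x + 23.0 y = 1048.61
55.2 x − 40.8 y = -1638.22
Solving the 2×2 system: x ≈ -1.9, y ≈ 37.6 km.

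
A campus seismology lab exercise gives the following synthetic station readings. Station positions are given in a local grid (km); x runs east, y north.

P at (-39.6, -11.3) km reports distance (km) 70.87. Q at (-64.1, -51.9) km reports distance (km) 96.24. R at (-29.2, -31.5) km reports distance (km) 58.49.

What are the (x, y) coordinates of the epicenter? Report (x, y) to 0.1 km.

(29.2, -28.3)

Circle about each station: (x + 39.6)² + (y + 11.3)² = 70.87²; (x + 64.1)² + (y + 51.9)² = 96.24²; (x + 29.2)² + (y + 31.5)² = 58.49².
Subtracting the P equation from the Q and R equations removes the quadratic terms:
-49.0 x − 81.2 y = 866.99
20.8 x − 40.4 y = 1750.52
Solving the 2×2 system: x ≈ 29.2, y ≈ -28.3 km.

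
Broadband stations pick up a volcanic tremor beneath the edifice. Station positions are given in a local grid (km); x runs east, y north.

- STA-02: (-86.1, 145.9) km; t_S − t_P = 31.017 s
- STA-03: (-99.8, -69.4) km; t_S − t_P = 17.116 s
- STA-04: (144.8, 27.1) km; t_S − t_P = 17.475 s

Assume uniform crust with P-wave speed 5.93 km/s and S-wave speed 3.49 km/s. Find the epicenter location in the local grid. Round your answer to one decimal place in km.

Distance from S−P lag: d = Δt · v_P v_S / (v_P − v_S) = Δt · (5.93·3.49)/(5.93−3.49) ≈ 8.4818·Δt.
So d_STA-02 = 263.08, d_STA-03 = 145.18, d_STA-04 = 148.22 km.
Circle about each station: (x + 86.1)² + (y − 145.9)² = 263.08²; (x + 99.8)² + (y + 69.4)² = 145.18²; (x − 144.8)² + (y − 27.1)² = 148.22².
Subtracting pairs of circle equations eliminates x²+y² and gives linear equations (the radical axes):
-27.4 x − 430.6 y = 34210.23
461.8 x − 237.6 y = 40243.35
Solving the 2×2 system: x ≈ 44.8, y ≈ -82.3 km.

x ≈ 44.8 km, y ≈ -82.3 km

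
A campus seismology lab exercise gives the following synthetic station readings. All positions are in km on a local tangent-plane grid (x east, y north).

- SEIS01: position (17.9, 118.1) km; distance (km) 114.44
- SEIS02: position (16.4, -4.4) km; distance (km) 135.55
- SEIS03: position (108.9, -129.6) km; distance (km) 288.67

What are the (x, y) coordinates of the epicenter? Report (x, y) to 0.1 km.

x ≈ -89.9 km, y ≈ 79.7 km

Circle about each station: (x − 17.9)² + (y − 118.1)² = 114.44²; (x − 16.4)² + (y + 4.4)² = 135.55²; (x − 108.9)² + (y + 129.6)² = 288.67².
Subtracting pairs of circle equations eliminates x²+y² and gives linear equations (the radical axes):
-3.0 x − 245.0 y = -19256.99
182.0 x − 495.4 y = -55846.51
Solving the 2×2 system: x ≈ -89.9, y ≈ 79.7 km.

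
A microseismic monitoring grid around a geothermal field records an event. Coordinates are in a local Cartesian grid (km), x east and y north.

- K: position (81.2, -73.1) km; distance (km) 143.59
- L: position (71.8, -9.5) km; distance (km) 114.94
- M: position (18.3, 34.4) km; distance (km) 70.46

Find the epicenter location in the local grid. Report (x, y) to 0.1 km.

(-42.8, -0.7)

Circle about each station: (x − 81.2)² + (y + 73.1)² = 143.59²; (x − 71.8)² + (y + 9.5)² = 114.94²; (x − 18.3)² + (y − 34.4)² = 70.46².
Subtracting pairs of circle equations eliminates x²+y² and gives linear equations (the radical axes):
-18.8 x + 127.2 y = 715.32
-125.8 x + 215.0 y = 5234.68
Solving the 2×2 system: x ≈ -42.8, y ≈ -0.7 km.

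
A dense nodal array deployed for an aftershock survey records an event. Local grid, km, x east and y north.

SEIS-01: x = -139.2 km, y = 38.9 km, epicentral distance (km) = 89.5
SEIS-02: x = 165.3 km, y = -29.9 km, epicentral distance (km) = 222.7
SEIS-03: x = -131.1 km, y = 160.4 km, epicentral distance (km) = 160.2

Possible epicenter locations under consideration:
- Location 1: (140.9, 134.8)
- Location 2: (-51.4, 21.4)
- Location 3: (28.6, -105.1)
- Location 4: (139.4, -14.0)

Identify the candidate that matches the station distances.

Location 2

For each candidate, compare |candidate − station| to the reported distance:
Location 1: residuals SEIS-01 206.6, SEIS-02 56.2, SEIS-03 113.0 → max 206.6 km
Location 2: residuals SEIS-01 0.0, SEIS-02 0.0, SEIS-03 0.0 → max 0.0 km
Location 3: residuals SEIS-01 131.6, SEIS-02 66.7, SEIS-03 149.6 → max 149.6 km
Location 4: residuals SEIS-01 194.1, SEIS-02 192.3, SEIS-03 161.6 → max 194.1 km
Only Location 2 has all residuals ≈ 0.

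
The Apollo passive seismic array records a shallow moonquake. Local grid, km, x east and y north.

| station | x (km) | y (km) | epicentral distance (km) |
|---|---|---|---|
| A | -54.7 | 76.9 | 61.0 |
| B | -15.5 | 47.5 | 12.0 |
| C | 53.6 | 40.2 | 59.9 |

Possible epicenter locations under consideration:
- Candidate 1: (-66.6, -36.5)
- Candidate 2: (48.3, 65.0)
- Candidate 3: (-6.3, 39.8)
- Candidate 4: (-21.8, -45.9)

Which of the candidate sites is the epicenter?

For each candidate, compare |candidate − station| to the reported distance:
Candidate 1: residuals A 53.0, B 86.3, C 82.7 → max 86.3 km
Candidate 2: residuals A 42.7, B 54.2, C 34.5 → max 54.2 km
Candidate 3: residuals A 0.0, B 0.0, C 0.0 → max 0.0 km
Candidate 4: residuals A 66.1, B 81.6, C 54.5 → max 81.6 km
Only Candidate 3 has all residuals ≈ 0.

Candidate 3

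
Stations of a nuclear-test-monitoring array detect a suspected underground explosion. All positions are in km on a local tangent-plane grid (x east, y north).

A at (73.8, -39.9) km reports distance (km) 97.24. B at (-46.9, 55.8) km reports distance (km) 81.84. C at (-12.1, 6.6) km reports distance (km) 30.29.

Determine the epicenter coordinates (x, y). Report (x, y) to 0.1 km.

x ≈ -21.8 km, y ≈ -22.1 km

Circle about each station: (x − 73.8)² + (y + 39.9)² = 97.24²; (x + 46.9)² + (y − 55.8)² = 81.84²; (x + 12.1)² + (y − 6.6)² = 30.29².
Subtracting pairs of circle equations eliminates x²+y² and gives linear equations (the radical axes):
-241.4 x + 191.4 y = 1032.63
-171.8 x + 93.0 y = 1689.65
Solving the 2×2 system: x ≈ -21.8, y ≈ -22.1 km.
Check against A (with the unrounded x, y): √((x − 73.8)²+(y + 39.9)²) = 97.24 ≈ 97.24 km. ✓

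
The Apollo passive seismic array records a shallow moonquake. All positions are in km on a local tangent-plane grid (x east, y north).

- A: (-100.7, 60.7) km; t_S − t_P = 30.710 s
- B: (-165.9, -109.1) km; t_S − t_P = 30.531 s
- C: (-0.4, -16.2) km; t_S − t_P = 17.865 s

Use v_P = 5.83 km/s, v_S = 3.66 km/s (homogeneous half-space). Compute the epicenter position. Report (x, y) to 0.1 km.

Distance from S−P lag: d = Δt · v_P v_S / (v_P − v_S) = Δt · (5.83·3.66)/(5.83−3.66) ≈ 9.8331·Δt.
So d_A = 301.97, d_B = 300.21, d_C = 175.67 km.
Circle about each station: (x + 100.7)² + (y − 60.7)² = 301.97²; (x + 165.9)² + (y + 109.1)² = 300.21²; (x + 0.4)² + (y + 16.2)² = 175.67².
Subtracting the A equation from the B and C equations removes the quadratic terms:
-130.4 x − 339.6 y = 26660.48
200.6 x − 153.8 y = 46763.55
Solving the 2×2 system: x ≈ 133.6, y ≈ -129.8 km.

(133.6, -129.8)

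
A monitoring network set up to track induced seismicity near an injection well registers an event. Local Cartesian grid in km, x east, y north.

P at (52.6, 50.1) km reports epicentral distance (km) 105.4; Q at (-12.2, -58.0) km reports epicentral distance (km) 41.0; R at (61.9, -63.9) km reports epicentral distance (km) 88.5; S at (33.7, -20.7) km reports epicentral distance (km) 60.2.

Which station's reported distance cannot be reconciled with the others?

Solve using three stations at a time. Using P, Q, S (subtract circle equations pairwise → linear system) gives (x, y) ≈ (-26.5, -19.6).
Distances from that point to each station vs reported:
  P: calculated 105.4 vs reported 105.4 → residual 0.0 km
  Q: calculated 41.0 vs reported 41.0 → residual 0.0 km
  R: calculated 98.9 vs reported 88.5 → residual 10.4 km
  S: calculated 60.2 vs reported 60.2 → residual 0.0 km
P, Q, S are mutually consistent (residuals ≈ 0); R is off by 10.4 km.

R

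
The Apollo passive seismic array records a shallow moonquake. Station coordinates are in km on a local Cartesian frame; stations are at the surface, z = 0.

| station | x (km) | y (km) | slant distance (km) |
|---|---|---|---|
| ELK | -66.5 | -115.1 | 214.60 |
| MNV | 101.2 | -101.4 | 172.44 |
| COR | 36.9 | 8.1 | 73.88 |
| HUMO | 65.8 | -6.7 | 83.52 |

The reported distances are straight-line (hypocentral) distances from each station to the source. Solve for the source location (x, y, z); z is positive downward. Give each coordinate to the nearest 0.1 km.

(52.7, 54.6, 55.2)

Each station gives a sphere (x−x_i)² + (y−y_i)² + z² = d_i² (stations at z=0).
Subtracting the ELK sphere from MNV and COR: z² cancels, leaving linear equations in x and y:
335.4 x + 27.4 y = 19170.75
206.8 x + 246.4 y = 24351.87
Solving: x ≈ 52.697, y ≈ 54.603 km (keep extra digits for the depth step; rounded: 52.7, 54.6).
Then from the ELK sphere: z² = 214.60² − (x + 66.5)² − (y + 115.1)² with x = 52.697, y = 54.603, so z ≈ 55.192 ≈ 55.2 km.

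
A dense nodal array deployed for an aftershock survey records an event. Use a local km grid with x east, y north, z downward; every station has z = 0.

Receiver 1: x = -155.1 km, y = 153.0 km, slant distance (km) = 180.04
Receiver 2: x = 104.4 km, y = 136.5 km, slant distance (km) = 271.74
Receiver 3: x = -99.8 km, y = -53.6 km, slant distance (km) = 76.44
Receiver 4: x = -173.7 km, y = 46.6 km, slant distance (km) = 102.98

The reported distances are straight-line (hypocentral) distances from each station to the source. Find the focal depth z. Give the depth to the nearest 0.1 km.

z ≈ 61.8 km

Each station gives a sphere (x−x_i)² + (y−y_i)² + z² = d_i² (stations at z=0).
Subtracting the Receiver 1 sphere from Receiver 2 and Receiver 3: z² cancels, leaving linear equations in x and y:
519.0 x − 33.0 y = -59361.63
110.6 x − 413.2 y = -8060.68
Solving: x ≈ -115.095, y ≈ -11.299 km (keep extra digits for the depth step; rounded: -115.1, -11.3).
Then from the Receiver 1 sphere: z² = 180.04² − (x + 155.1)² − (y − 153.0)² with x = -115.095, y = -11.299, so z ≈ 61.805 ≈ 61.8 km.
Check against Receiver 4 (with the unrounded solution): distance 102.99 ≈ 102.98 km. ✓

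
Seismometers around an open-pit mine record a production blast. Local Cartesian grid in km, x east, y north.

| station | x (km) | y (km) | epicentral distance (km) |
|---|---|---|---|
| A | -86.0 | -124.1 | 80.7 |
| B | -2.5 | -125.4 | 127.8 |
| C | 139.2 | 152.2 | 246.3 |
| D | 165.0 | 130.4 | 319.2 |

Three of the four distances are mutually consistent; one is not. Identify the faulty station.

C

Solve using three stations at a time. Using A, B, D (subtract circle equations pairwise → linear system) gives (x, y) ≈ (-101.8, -44.9).
Distances from that point to each station vs reported:
  A: calculated 80.8 vs reported 80.7 → residual 0.1 km
  B: calculated 127.9 vs reported 127.8 → residual 0.1 km
  C: calculated 311.3 vs reported 246.3 → residual 65.0 km
  D: calculated 319.2 vs reported 319.2 → residual 0.0 km
A, B, D are mutually consistent (residuals ≈ 0); C is off by 65.0 km.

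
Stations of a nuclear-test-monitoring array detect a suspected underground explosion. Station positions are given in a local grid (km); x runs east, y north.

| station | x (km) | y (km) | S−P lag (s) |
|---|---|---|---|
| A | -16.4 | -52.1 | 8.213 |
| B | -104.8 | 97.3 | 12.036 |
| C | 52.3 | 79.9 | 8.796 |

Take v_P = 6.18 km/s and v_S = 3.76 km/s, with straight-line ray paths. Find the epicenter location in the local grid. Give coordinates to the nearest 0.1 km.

x ≈ -13.3 km, y ≈ 26.7 km

Distance from S−P lag: d = Δt · v_P v_S / (v_P − v_S) = Δt · (6.18·3.76)/(6.18−3.76) ≈ 9.6020·Δt.
So d_A = 78.86, d_B = 115.57, d_C = 84.46 km.
Circle about each station: (x + 16.4)² + (y + 52.1)² = 78.86²; (x + 104.8)² + (y − 97.3)² = 115.57²; (x − 52.3)² + (y − 79.9)² = 84.46².
Subtracting the A equation from the B and C equations removes the quadratic terms:
-176.8 x + 298.8 y = 10329.43
137.4 x + 264.0 y = 5221.34
Solving the 2×2 system: x ≈ -13.3, y ≈ 26.7 km.
Check against A (with the unrounded x, y): √((x + 16.4)²+(y + 52.1)²) = 78.86 ≈ 78.86 km. ✓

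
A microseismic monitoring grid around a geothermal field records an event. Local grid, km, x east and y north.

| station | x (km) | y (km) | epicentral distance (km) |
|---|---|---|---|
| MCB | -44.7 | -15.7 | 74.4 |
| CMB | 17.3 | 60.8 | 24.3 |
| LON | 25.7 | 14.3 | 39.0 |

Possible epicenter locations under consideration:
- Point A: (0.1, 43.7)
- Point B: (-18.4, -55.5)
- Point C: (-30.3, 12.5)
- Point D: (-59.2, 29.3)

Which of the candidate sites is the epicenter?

Point A

For each candidate, compare |candidate − station| to the reported distance:
Point A: residuals MCB 0.0, CMB 0.0, LON 0.0 → max 0.0 km
Point B: residuals MCB 26.7, CMB 97.4, LON 43.6 → max 97.4 km
Point C: residuals MCB 42.7, CMB 43.5, LON 17.0 → max 43.5 km
Point D: residuals MCB 27.1, CMB 58.4, LON 47.2 → max 58.4 km
Only Point A has all residuals ≈ 0.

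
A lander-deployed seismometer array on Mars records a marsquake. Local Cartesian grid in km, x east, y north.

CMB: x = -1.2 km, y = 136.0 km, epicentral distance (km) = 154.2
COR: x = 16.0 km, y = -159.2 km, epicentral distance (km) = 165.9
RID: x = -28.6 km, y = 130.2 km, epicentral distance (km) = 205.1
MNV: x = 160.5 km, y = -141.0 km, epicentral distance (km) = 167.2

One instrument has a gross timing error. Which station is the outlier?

Solve using three stations at a time. Using CMB, COR, MNV (subtract circle equations pairwise → linear system) gives (x, y) ≈ (68.1, -1.7).
Distances from that point to each station vs reported:
  CMB: calculated 154.2 vs reported 154.2 → residual 0.0 km
  COR: calculated 165.9 vs reported 165.9 → residual 0.0 km
  RID: calculated 163.5 vs reported 205.1 → residual 41.6 km
  MNV: calculated 167.2 vs reported 167.2 → residual 0.0 km
CMB, COR, MNV are mutually consistent (residuals ≈ 0); RID is off by 41.6 km.

RID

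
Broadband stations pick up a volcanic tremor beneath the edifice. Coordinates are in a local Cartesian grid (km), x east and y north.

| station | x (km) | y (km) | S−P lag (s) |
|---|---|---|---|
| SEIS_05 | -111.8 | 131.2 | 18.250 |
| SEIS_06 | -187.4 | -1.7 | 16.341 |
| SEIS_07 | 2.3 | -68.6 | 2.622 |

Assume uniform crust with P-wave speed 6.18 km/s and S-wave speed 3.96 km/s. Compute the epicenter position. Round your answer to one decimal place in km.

Distance from S−P lag: d = Δt · v_P v_S / (v_P − v_S) = Δt · (6.18·3.96)/(6.18−3.96) ≈ 11.0238·Δt.
So d_SEIS_05 = 201.18, d_SEIS_06 = 180.14, d_SEIS_07 = 28.90 km.
Circle about each station: (x + 111.8)² + (y − 131.2)² = 201.18²; (x + 187.4)² + (y + 1.7)² = 180.14²; (x − 2.3)² + (y + 68.6)² = 28.90².
Subtracting the SEIS_05 equation from the SEIS_06 and SEIS_07 equations removes the quadratic terms:
-151.2 x − 265.8 y = 13431.94
228.2 x − 399.6 y = 14636.75
Solving the 2×2 system: x ≈ -12.2, y ≈ -43.6 km.

-12.2 km east, -43.6 km north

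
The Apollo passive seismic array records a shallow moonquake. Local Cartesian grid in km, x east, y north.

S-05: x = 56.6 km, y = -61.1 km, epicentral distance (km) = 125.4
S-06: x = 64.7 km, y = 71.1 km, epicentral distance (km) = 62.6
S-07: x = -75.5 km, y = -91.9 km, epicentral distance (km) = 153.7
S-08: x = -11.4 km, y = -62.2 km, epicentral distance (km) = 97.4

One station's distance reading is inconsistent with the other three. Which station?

Solve using three stations at a time. Using S-06, S-07, S-08 (subtract circle equations pairwise → linear system) gives (x, y) ≈ (16.8, 31.0).
Distances from that point to each station vs reported:
  S-05: calculated 100.3 vs reported 125.4 → residual 25.1 km
  S-06: calculated 62.5 vs reported 62.6 → residual 0.1 km
  S-07: calculated 153.7 vs reported 153.7 → residual 0.0 km
  S-08: calculated 97.3 vs reported 97.4 → residual 0.1 km
S-06, S-07, S-08 are mutually consistent (residuals ≈ 0); S-05 is off by 25.1 km.

S-05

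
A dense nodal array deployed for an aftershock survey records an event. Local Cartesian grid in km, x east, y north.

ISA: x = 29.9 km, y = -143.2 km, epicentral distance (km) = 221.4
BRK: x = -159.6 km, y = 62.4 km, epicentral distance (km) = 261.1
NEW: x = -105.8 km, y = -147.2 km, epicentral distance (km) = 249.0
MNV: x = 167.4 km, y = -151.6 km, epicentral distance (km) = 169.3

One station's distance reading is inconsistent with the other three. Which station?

Solve using three stations at a time. Using BRK, NEW, MNV (subtract circle equations pairwise → linear system) gives (x, y) ≈ (94.2, 1.1).
Distances from that point to each station vs reported:
  ISA: calculated 158.0 vs reported 221.4 → residual 63.4 km
  BRK: calculated 261.1 vs reported 261.1 → residual 0.0 km
  NEW: calculated 249.0 vs reported 249.0 → residual 0.0 km
  MNV: calculated 169.3 vs reported 169.3 → residual 0.0 km
BRK, NEW, MNV are mutually consistent (residuals ≈ 0); ISA is off by 63.4 km.

ISA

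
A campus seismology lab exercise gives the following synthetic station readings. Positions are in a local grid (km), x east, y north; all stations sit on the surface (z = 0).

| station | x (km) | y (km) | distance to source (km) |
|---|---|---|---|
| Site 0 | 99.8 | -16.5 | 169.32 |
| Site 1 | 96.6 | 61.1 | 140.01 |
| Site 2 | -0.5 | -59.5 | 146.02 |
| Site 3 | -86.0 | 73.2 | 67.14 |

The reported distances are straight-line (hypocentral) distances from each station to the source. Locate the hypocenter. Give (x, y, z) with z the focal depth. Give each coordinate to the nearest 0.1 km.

Each station gives a sphere (x−x_i)² + (y−y_i)² + z² = d_i² (stations at z=0).
Subtracting the Site 0 sphere from Site 1 and Site 2: z² cancels, leaving linear equations in x and y:
-6.4 x + 155.2 y = 11898.94
-200.6 x − 86.0 y = 655.63
Solving: x ≈ -35.509, y ≈ 75.204 km (keep extra digits for the depth step; rounded: -35.5, 75.2).
Then from the Site 0 sphere: z² = 169.32² − (x − 99.8)² − (y + 16.5)² with x = -35.509, y = 75.204, so z ≈ 44.171 ≈ 44.2 km.

(-35.5, 75.2, 44.2)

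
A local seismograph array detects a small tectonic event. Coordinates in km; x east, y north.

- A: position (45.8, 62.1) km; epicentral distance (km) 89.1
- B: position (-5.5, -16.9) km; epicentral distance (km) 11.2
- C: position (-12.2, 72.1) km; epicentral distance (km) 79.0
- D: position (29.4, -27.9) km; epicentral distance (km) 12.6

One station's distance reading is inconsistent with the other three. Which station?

Solve using three stations at a time. Using A, B, C (subtract circle equations pairwise → linear system) gives (x, y) ≈ (-10.6, -6.9).
Distances from that point to each station vs reported:
  A: calculated 89.1 vs reported 89.1 → residual 0.0 km
  B: calculated 11.2 vs reported 11.2 → residual 0.0 km
  C: calculated 79.0 vs reported 79.0 → residual 0.0 km
  D: calculated 45.2 vs reported 12.6 → residual 32.6 km
A, B, C are mutually consistent (residuals ≈ 0); D is off by 32.6 km.

D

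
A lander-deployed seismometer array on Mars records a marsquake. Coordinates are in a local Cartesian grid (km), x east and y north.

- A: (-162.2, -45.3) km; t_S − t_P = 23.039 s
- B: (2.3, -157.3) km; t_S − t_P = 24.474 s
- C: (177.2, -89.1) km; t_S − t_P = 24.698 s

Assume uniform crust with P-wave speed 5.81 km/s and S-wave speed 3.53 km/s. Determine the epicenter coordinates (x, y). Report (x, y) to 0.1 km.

Distance from S−P lag: d = Δt · v_P v_S / (v_P − v_S) = Δt · (5.81·3.53)/(5.81−3.53) ≈ 8.9953·Δt.
So d_A = 207.24, d_B = 220.15, d_C = 222.17 km.
Circle about each station: (x + 162.2)² + (y + 45.3)² = 207.24²; (x − 2.3)² + (y + 157.3)² = 220.15²; (x − 177.2)² + (y + 89.1)² = 222.17².
Subtracting pairs of circle equations eliminates x²+y² and gives linear equations (the radical axes):
329.0 x − 224.0 y = -9129.95
678.8 x − 87.6 y = 4566.63
Solving the 2×2 system: x ≈ 14.8, y ≈ 62.5 km.

x ≈ 14.8 km, y ≈ 62.5 km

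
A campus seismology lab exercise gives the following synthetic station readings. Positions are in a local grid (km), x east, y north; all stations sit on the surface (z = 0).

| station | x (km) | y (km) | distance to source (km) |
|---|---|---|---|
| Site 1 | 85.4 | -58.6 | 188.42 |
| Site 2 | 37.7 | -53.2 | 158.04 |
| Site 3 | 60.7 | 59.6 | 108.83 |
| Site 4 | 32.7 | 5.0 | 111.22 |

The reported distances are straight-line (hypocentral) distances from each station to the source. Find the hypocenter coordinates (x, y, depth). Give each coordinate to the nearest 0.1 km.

Each station gives a sphere (x−x_i)² + (y−y_i)² + z² = d_i² (stations at z=0).
Subtracting the Site 1 sphere from Site 2 and Site 3: z² cancels, leaving linear equations in x and y:
-95.4 x + 10.8 y = 4049.86
-49.4 x + 236.4 y = 20167.66
Solving: x ≈ -33.588, y ≈ 78.293 km (keep extra digits for the depth step; rounded: -33.6, 78.3).
Then from the Site 1 sphere: z² = 188.42² − (x − 85.4)² − (y + 58.6)² with x = -33.588, y = 78.293, so z ≈ 51.032 ≈ 51.0 km.

(-33.6, 78.3, 51.0)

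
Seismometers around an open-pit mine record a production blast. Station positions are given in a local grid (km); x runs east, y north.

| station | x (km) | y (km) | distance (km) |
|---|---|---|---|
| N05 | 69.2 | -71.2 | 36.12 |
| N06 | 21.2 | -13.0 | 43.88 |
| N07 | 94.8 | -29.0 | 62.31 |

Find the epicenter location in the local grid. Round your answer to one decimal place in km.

Circle about each station: (x − 69.2)² + (y + 71.2)² = 36.12²; (x − 21.2)² + (y + 13.0)² = 43.88²; (x − 94.8)² + (y + 29.0)² = 62.31².
Subtracting the N05 equation from the N06 and N07 equations removes the quadratic terms:
-96.0 x + 116.4 y = -9860.44
51.2 x + 84.4 y = -2607.92
Solving the 2×2 system: x ≈ 37.6, y ≈ -53.7 km.
Check against N05 (with the unrounded x, y): √((x − 69.2)²+(y + 71.2)²) = 36.12 ≈ 36.12 km. ✓

x ≈ 37.6 km, y ≈ -53.7 km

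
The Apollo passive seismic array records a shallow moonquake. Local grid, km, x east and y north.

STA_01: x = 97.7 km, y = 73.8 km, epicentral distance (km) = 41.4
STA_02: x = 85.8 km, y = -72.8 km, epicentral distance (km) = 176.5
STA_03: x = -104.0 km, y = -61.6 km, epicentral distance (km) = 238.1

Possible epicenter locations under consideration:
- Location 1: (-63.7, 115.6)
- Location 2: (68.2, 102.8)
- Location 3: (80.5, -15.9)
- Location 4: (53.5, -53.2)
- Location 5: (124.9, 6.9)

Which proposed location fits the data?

Location 2

For each candidate, compare |candidate − station| to the reported distance:
Location 1: residuals STA_01 125.3, STA_02 64.0, STA_03 56.4 → max 125.3 km
Location 2: residuals STA_01 0.0, STA_02 0.0, STA_03 0.0 → max 0.0 km
Location 3: residuals STA_01 49.9, STA_02 119.4, STA_03 48.0 → max 119.4 km
Location 4: residuals STA_01 93.1, STA_02 138.7, STA_03 80.4 → max 138.7 km
Location 5: residuals STA_01 30.8, STA_02 87.7, STA_03 0.8 → max 87.7 km
Only Location 2 has all residuals ≈ 0.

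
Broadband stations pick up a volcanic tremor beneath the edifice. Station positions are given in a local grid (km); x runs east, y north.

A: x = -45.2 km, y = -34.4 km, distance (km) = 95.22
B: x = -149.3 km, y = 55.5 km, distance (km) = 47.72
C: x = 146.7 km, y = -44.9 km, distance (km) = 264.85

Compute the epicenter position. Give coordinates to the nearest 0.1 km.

Circle about each station: (x + 45.2)² + (y + 34.4)² = 95.22²; (x + 149.3)² + (y − 55.5)² = 47.72²; (x − 146.7)² + (y + 44.9)² = 264.85².
Subtracting the A equation from the B and C equations removes the quadratic terms:
-208.2 x + 179.8 y = 28933.99
383.8 x − 21.0 y = -40768.17
Solving the 2×2 system: x ≈ -104.0, y ≈ 40.5 km.

x ≈ -104.0 km, y ≈ 40.5 km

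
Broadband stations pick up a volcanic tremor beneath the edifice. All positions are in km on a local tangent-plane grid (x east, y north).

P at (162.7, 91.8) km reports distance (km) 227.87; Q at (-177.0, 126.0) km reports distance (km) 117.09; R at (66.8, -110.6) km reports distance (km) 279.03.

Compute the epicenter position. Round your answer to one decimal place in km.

x ≈ -60.5 km, y ≈ 137.7 km

Circle about each station: (x − 162.7)² + (y − 91.8)² = 227.87²; (x + 177.0)² + (y − 126.0)² = 117.09²; (x − 66.8)² + (y + 110.6)² = 279.03².
Subtracting the P equation from the Q and R equations removes the quadratic terms:
-679.4 x + 68.4 y = 50521.14
-191.8 x − 404.8 y = -44136.93
Solving the 2×2 system: x ≈ -60.5, y ≈ 137.7 km.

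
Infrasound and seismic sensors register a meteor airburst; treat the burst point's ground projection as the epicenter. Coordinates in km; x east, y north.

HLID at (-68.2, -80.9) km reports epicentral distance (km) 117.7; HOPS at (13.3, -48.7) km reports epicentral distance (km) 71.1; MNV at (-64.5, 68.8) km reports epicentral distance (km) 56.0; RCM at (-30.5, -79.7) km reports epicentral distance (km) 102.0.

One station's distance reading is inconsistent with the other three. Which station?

MNV

Solve using three stations at a time. Using HLID, HOPS, RCM (subtract circle equations pairwise → linear system) gives (x, y) ≈ (-6.8, 19.5).
Distances from that point to each station vs reported:
  HLID: calculated 117.7 vs reported 117.7 → residual 0.0 km
  HOPS: calculated 71.1 vs reported 71.1 → residual 0.0 km
  MNV: calculated 75.9 vs reported 56.0 → residual 19.9 km
  RCM: calculated 102.0 vs reported 102.0 → residual 0.0 km
HLID, HOPS, RCM are mutually consistent (residuals ≈ 0); MNV is off by 19.9 km.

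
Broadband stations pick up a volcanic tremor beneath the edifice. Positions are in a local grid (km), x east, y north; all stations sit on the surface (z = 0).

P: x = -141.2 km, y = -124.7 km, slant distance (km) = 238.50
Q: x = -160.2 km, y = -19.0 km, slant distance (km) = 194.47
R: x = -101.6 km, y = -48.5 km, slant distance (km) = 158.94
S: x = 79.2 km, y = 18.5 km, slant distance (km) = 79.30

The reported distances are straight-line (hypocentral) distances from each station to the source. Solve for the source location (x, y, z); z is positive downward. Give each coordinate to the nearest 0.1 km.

Each station gives a sphere (x−x_i)² + (y−y_i)² + z² = d_i² (stations at z=0).
Subtracting the P sphere from Q and R: z² cancels, leaving linear equations in x and y:
-38.0 x + 211.4 y = 9601.18
79.2 x + 152.4 y = 8807.61
Solving: x ≈ 17.694, y ≈ 48.598 km (keep extra digits for the depth step; rounded: 17.7, 48.6).
Then from the P sphere: z² = 238.50² − (x + 141.2)² − (y + 124.7)² with x = 17.694, y = 48.598, so z ≈ 40.034 ≈ 40.0 km.
Check against S (with the unrounded solution): distance 79.32 ≈ 79.30 km. ✓

(17.7, 48.6, 40.0)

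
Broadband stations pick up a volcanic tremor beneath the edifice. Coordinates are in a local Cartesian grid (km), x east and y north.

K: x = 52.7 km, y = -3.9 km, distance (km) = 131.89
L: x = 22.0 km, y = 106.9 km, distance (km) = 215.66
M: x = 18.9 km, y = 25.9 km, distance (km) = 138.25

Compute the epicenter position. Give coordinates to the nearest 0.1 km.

Circle about each station: (x − 52.7)² + (y + 3.9)² = 131.89²; (x − 22.0)² + (y − 106.9)² = 215.66²; (x − 18.9)² + (y − 25.9)² = 138.25².
Subtracting the K equation from the L and M equations removes the quadratic terms:
-61.4 x + 221.6 y = -19995.15
-67.6 x + 59.6 y = -3482.57
Solving the 2×2 system: x ≈ -37.1, y ≈ -100.5 km.

(-37.1, -100.5)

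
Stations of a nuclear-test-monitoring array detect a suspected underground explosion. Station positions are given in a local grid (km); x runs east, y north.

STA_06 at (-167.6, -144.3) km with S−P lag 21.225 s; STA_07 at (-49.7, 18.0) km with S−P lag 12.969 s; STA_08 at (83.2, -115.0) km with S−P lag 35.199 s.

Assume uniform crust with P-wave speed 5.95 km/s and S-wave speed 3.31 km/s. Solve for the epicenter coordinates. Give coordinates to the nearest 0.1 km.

Distance from S−P lag: d = Δt · v_P v_S / (v_P − v_S) = Δt · (5.95·3.31)/(5.95−3.31) ≈ 7.4600·Δt.
So d_STA_06 = 158.34, d_STA_07 = 96.75, d_STA_08 = 262.59 km.
Circle about each station: (x + 167.6)² + (y + 144.3)² = 158.34²; (x + 49.7)² + (y − 18.0)² = 96.75²; (x − 83.2)² + (y + 115.0)² = 262.59².
Subtracting the STA_06 equation from the STA_07 and STA_08 equations removes the quadratic terms:
235.8 x + 324.6 y = -30407.17
501.6 x + 58.6 y = -72646.96
Solving the 2×2 system: x ≈ -146.3, y ≈ 12.6 km.

x ≈ -146.3 km, y ≈ 12.6 km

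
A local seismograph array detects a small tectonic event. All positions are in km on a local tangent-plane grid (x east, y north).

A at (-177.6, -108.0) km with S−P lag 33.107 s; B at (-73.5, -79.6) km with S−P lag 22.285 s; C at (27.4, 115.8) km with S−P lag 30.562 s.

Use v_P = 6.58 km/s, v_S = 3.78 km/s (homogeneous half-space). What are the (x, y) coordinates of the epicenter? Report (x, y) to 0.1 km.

Distance from S−P lag: d = Δt · v_P v_S / (v_P − v_S) = Δt · (6.58·3.78)/(6.58−3.78) ≈ 8.8830·Δt.
So d_A = 294.09, d_B = 197.96, d_C = 271.48 km.
Circle about each station: (x + 177.6)² + (y + 108.0)² = 294.09²; (x + 73.5)² + (y + 79.6)² = 197.96²; (x − 27.4)² + (y − 115.8)² = 271.48².
Subtracting pairs of circle equations eliminates x²+y² and gives linear equations (the radical axes):
208.2 x + 56.8 y = 15833.42
410.0 x + 447.6 y = -16257.82
Solving the 2×2 system: x ≈ 114.6, y ≈ -141.3 km.

x ≈ 114.6 km, y ≈ -141.3 km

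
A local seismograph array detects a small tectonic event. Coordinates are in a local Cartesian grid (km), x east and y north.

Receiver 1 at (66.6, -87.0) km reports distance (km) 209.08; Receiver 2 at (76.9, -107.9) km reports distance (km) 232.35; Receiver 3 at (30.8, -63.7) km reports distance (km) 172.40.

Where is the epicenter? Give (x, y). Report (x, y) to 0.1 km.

Circle about each station: (x − 66.6)² + (y + 87.0)² = 209.08²; (x − 76.9)² + (y + 107.9)² = 232.35²; (x − 30.8)² + (y + 63.7)² = 172.40².
Subtracting the Receiver 1 equation from the Receiver 2 and Receiver 3 equations removes the quadratic terms:
20.6 x − 41.8 y = -4720.62
-71.6 x + 46.6 y = 6994.46
Solving the 2×2 system: x ≈ -35.6, y ≈ 95.4 km.

x ≈ -35.6 km, y ≈ 95.4 km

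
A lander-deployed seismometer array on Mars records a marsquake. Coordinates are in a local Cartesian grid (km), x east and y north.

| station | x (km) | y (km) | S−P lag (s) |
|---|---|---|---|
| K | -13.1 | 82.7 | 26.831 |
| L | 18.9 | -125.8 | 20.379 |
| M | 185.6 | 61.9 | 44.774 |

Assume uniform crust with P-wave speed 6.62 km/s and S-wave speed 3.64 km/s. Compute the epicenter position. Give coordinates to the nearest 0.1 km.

Distance from S−P lag: d = Δt · v_P v_S / (v_P − v_S) = Δt · (6.62·3.64)/(6.62−3.64) ≈ 8.0862·Δt.
So d_K = 216.96, d_L = 164.79, d_M = 362.05 km.
Circle about each station: (x + 13.1)² + (y − 82.7)² = 216.96²; (x − 18.9)² + (y + 125.8)² = 164.79²; (x − 185.6)² + (y − 61.9)² = 362.05².
Subtracting the K equation from the L and M equations removes the quadratic terms:
64.0 x − 417.0 y = 29087.85
397.4 x − 41.6 y = -52740.49
Solving the 2×2 system: x ≈ -142.3, y ≈ -91.6 km.

-142.3 km east, -91.6 km north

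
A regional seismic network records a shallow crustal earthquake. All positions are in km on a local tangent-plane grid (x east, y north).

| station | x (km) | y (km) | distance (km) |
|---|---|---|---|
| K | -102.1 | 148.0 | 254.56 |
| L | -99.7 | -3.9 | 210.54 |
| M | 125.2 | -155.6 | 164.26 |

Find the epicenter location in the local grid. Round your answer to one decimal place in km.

x ≈ 110.5 km, y ≈ 8.0 km

Circle about each station: (x + 102.1)² + (y − 148.0)² = 254.56²; (x + 99.7)² + (y + 3.9)² = 210.54²; (x − 125.2)² + (y + 155.6)² = 164.26².
Subtracting pairs of circle equations eliminates x²+y² and gives linear equations (the radical axes):
4.8 x − 303.8 y = -1899.41
454.6 x − 607.2 y = 45377.44
Solving the 2×2 system: x ≈ 110.5, y ≈ 8.0 km.
Check against K (with the unrounded x, y): √((x + 102.1)²+(y − 148.0)²) = 254.56 ≈ 254.56 km. ✓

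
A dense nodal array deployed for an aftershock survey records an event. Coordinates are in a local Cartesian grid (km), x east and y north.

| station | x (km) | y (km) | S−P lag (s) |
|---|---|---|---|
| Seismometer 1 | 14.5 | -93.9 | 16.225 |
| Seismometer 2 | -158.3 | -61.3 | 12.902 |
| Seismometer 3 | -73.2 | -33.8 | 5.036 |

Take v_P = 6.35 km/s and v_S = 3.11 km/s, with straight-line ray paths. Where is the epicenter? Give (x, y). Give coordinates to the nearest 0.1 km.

x ≈ -79.7 km, y ≈ -63.8 km

Distance from S−P lag: d = Δt · v_P v_S / (v_P − v_S) = Δt · (6.35·3.11)/(6.35−3.11) ≈ 6.0952·Δt.
So d_Seismometer 1 = 98.89, d_Seismometer 2 = 78.64, d_Seismometer 3 = 30.70 km.
Circle about each station: (x − 14.5)² + (y + 93.9)² = 98.89²; (x + 158.3)² + (y + 61.3)² = 78.64²; (x + 73.2)² + (y + 33.8)² = 30.70².
Subtracting the Seismometer 1 equation from the Seismometer 2 and Seismometer 3 equations removes the quadratic terms:
-345.6 x + 65.2 y = 23384.10
-175.4 x + 120.2 y = 6309.96
Solving the 2×2 system: x ≈ -79.7, y ≈ -63.8 km.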